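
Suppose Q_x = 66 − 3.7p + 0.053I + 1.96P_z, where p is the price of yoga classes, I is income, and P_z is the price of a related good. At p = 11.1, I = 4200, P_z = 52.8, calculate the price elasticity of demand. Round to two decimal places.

At the given point, Q_x = 66 − 3.7(11.1) + 0.053(4200) + 1.96(52.8) = 66 − 41.07 + 222.6 + 103.488 = 351.018.
∂Q_x/∂p = −3.7, so E_p = (−3.7)·(11.1/351.018) ≈ -0.12.
|E_p| < 1: demand is inelastic.

-0.12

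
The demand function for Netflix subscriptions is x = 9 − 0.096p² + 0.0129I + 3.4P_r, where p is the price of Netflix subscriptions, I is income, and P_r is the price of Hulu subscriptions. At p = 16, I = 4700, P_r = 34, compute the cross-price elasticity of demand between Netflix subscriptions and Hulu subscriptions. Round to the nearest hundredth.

0.72

x = 9 − 0.096(16)² + 0.0129(4700) + 3.4(34) = 9 − 24.576 + 60.63 + 115.6 = 160.654.
∂x/∂P_r = +3.4, so E_xy = 3.4·(34/160.654) ≈ 0.72.
E_xy > 0: the goods are substitutes.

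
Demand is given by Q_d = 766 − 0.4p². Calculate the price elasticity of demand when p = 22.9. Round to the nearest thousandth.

-0.754

At p = 22.9, Q_d = 556.236.
dQ_d/dp = −2·0.4·p = −18.32.
Point elasticity E = (dQ_d/dp)·(p/Q_d) = -18.32 × 22.9/556.236 ≈ -0.754.
|E| < 1, so demand is inelastic at this price.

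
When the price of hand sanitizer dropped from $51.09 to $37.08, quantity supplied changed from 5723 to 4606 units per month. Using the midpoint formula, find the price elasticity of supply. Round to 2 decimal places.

0.68

%ΔQ = (4606 − 5723)/[(5723 + 4606)/2] = -1117/5164.5 ≈ -0.2163.
%Δp = (37.08 − 51.09)/[(51.09 + 37.08)/2] = -14.01/44.085 ≈ -0.3178.
Arc elasticity E = %ΔQ/%Δp ≈ -0.2163/-0.3178 ≈ 0.68.
|E| < 1: supply is inelastic over this range.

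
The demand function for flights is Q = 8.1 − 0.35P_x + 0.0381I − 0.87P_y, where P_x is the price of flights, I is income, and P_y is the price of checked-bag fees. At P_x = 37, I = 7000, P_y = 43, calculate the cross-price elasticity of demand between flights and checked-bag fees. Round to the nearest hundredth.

Substituting, Q = 8.1 − 0.35(37) + 0.0381(7000) − 0.87(43) = 8.1 − 12.95 + 266.7 − 37.41 = 224.44.
∂Q/∂P_y = −0.87, so E_xy = -0.87·(43/224.44) ≈ -0.17.
E_xy < 0: the goods are complements.

-0.17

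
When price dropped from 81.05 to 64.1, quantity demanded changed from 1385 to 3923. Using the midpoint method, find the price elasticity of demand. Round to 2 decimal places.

%Δq = (3923 − 1385)/[(1385 + 3923)/2] = 2538/2654 ≈ 0.9563.
%ΔP = (64.1 − 81.05)/[(81.05 + 64.1)/2] = -16.95/72.575 ≈ -0.2336.
Arc elasticity E = %Δq/%ΔP ≈ 0.9563/-0.2336 ≈ -4.09.
|E| > 1: demand is elastic over this range.

-4.09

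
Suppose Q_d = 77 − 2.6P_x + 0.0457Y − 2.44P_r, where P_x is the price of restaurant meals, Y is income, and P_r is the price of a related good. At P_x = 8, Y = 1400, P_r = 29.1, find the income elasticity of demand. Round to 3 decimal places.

At the given point, Q_d = 77 − 2.6(8) + 0.0457(1400) − 2.44(29.1) = 77 − 20.8 + 63.98 − 71.004 = 49.176.
∂Q_d/∂Y = +0.0457, so E_I = 0.0457·(1400/49.176) ≈ 1.301.
E_I > 1: normal good (luxury).

1.301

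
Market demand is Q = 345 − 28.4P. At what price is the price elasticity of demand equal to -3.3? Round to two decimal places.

Set −bP/(a − bP) = −3.3 ⇒ bP = 3.3(a − bP) ⇒ bP(1+3.3) = 3.3·a.
P = 3.3·345/(28.4·4.3) ≈ 9.32.

9.32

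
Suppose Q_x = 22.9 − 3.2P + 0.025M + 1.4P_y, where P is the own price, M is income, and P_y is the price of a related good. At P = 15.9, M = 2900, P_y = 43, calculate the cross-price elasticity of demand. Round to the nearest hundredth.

Evaluating quantity at (P, M, P_y) gives Q_x = 22.9 − 3.2(15.9) + 0.025(2900) + 1.4(43) = 22.9 − 50.88 + 72.5 + 60.2 = 104.72.
∂Q_x/∂P_y = +1.4, so E_xy = 1.4·(43/104.72) ≈ 0.57.
E_xy > 0: the goods are substitutes.

0.57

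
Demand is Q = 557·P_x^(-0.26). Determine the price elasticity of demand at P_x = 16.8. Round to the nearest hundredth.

-0.26

For a Cobb–Douglas (constant-elasticity) form Q = A·P_x^α·…, the elasticity with respect to P_x equals the exponent α at every point.
Here the exponent on P_x is -0.26, so the price elasticity of demand is -0.26.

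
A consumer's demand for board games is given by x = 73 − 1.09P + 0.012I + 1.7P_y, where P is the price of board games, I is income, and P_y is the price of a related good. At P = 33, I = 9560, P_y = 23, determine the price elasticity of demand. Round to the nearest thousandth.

-0.188

At the given point, x = 73 − 1.09(33) + 0.012(9560) + 1.7(23) = 73 − 35.97 + 114.72 + 39.1 = 190.85.
∂x/∂P = −1.09, so E_p = (−1.09)·(33/190.85) ≈ -0.188.
|E_p| < 1: demand is inelastic.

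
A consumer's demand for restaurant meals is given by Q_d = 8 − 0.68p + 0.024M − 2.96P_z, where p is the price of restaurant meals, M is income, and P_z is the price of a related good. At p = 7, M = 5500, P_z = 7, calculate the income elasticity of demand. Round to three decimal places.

1.153

First evaluate Q_d: 8 − 0.68(7) + 0.024(5500) − 2.96(7) = 8 − 4.76 + 132 − 20.72 = 114.52.
∂Q_d/∂M = +0.024, so E_I = 0.024·(5500/114.52) ≈ 1.153.
E_I > 1: normal good (luxury).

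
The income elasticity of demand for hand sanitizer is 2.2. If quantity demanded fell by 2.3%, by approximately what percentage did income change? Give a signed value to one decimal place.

%ΔQ ≈ E × %ΔI ⇒ %ΔI = %ΔQ / E = (-2.3%)/(2.2) ≈ -1.0%.

-1.0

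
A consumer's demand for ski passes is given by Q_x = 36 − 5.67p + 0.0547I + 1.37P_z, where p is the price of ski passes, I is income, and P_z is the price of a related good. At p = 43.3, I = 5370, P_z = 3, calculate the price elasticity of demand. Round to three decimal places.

-2.779

Evaluating quantity at (p, I, P_z) gives Q_x = 36 − 5.67(43.3) + 0.0547(5370) + 1.37(3) = 36 − 245.511 + 293.739 + 4.11 = 88.338.
∂Q_x/∂p = −5.67, so E_p = (−5.67)·(43.3/88.338) ≈ -2.779.
|E_p| > 1: demand is elastic.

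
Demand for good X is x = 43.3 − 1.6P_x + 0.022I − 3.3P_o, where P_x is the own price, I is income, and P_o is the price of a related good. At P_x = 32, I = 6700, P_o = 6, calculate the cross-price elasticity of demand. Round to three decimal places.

-0.165

Substituting, x = 43.3 − 1.6(32) + 0.022(6700) − 3.3(6) = 43.3 − 51.2 + 147.4 − 19.8 = 119.7.
∂x/∂P_o = −3.3, so E_xy = -3.3·(6/119.7) ≈ -0.165.
E_xy < 0: the goods are complements.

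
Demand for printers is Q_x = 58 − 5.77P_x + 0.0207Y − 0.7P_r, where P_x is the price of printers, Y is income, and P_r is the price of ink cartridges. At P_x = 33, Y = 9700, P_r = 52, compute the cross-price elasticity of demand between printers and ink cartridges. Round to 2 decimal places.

-1.14

First evaluate Q_x: 58 − 5.77(33) + 0.0207(9700) − 0.7(52) = 58 − 190.41 + 200.79 − 36.4 = 31.98.
∂Q_x/∂P_r = −0.7, so E_xy = -0.7·(52/31.98) ≈ -1.14.
E_xy < 0: the goods are complements.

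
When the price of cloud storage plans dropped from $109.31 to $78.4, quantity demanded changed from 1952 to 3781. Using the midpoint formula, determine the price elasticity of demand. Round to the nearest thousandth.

-1.937

%Δq = (3781 − 1952)/[(1952 + 3781)/2] = 1829/2866.5 ≈ 0.6381.
%ΔP = (78.4 − 109.31)/[(109.31 + 78.4)/2] = -30.91/93.855 ≈ -0.3293.
Arc elasticity E = %Δq/%ΔP ≈ 0.6381/-0.3293 ≈ -1.937.
|E| > 1: demand is elastic over this range.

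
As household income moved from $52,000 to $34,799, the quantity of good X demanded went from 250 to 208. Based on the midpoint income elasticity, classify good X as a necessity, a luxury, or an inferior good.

%ΔQ = (208 − 250)/[(250+208)/2] = -42/229 ≈ -0.1834.
%ΔI = (34,799 − 52,000)/[(52,000+34,799)/2] = -17201/43399.5 ≈ -0.3963.
E_I = %ΔQ/%ΔI ≈ 0.463.
E_I ∈ (0,1): normal good (necessity).

necessity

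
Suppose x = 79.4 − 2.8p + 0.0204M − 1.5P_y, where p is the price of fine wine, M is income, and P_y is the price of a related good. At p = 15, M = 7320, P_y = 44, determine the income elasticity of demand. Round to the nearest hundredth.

1.24

Evaluating quantity at (p, M, P_y) gives x = 79.4 − 2.8(15) + 0.0204(7320) − 1.5(44) = 79.4 − 42 + 149.328 − 66 = 120.728.
∂x/∂M = +0.0204, so E_I = 0.0204·(7320/120.728) ≈ 1.24.
E_I > 1: normal good (luxury).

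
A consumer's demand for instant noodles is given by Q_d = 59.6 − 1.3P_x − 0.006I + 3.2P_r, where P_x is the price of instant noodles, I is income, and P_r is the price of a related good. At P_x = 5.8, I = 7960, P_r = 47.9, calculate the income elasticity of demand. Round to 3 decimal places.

At the given point, Q_d = 59.6 − 1.3(5.8) − 0.006(7960) + 3.2(47.9) = 59.6 − 7.54 − 47.76 + 153.28 = 157.58.
∂Q_d/∂I = −0.006, so E_I = -0.006·(7960/157.58) ≈ -0.303.
E_I < 0: inferior good.

-0.303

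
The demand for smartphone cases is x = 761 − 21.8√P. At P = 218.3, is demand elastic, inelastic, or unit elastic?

inelastic

At P = 218.3, x = 438.9055.
dx/dP = −21.8/(2√P) = −21.8/(2·14.775).
Point elasticity E = (dx/dP)·(P/x) = -0.7377 × 218.3/438.9055 ≈ -0.367.
|E| ≈ 0.367 < 1, so demand is inelastic.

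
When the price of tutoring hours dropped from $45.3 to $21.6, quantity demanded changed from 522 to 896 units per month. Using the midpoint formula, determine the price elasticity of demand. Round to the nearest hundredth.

-0.74

%ΔQ = (896 − 522)/[(522 + 896)/2] = 374/709 ≈ 0.5275.
%Δp = (21.6 − 45.3)/[(45.3 + 21.6)/2] = -23.7/33.45 ≈ -0.7085.
Arc elasticity E = %ΔQ/%Δp ≈ 0.5275/-0.7085 ≈ -0.74.
|E| < 1: demand is inelastic over this range.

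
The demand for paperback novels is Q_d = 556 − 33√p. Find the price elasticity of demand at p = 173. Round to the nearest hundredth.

-1.78

At p = 173, Q_d = 121.9528.
dQ_d/dp = −33/(2√p) = −33/(2·13.1529).
Point elasticity E = (dQ_d/dp)·(p/Q_d) = -1.2545 × 173/121.9528 ≈ -1.78.
|E| > 1, so demand is elastic at this price.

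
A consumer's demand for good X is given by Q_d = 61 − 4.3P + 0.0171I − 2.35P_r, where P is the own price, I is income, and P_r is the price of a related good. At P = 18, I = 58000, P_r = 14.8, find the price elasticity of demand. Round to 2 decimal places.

-0.08

Q_d = 61 − 4.3(18) + 0.0171(58000) − 2.35(14.8) = 61 − 77.4 + 991.8 − 34.78 = 940.62.
∂Q_d/∂P = −4.3, so E_p = (−4.3)·(18/940.62) ≈ -0.08.
|E_p| < 1: demand is inelastic.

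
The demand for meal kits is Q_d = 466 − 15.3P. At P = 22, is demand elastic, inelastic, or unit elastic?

At P = 22, Q_d = 129.4.
dQ_d/dP = −15.3.
Point elasticity E = (dQ_d/dP)·(P/Q_d) = -15.3 × 22/129.4 ≈ -2.601.
|E| ≈ 2.601 > 1, so demand is elastic.

elastic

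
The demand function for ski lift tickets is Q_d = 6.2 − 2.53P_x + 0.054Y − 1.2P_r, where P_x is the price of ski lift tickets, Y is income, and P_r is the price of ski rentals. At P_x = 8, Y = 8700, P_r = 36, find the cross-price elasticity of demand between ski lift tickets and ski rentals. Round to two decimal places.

Evaluating quantity at (P_x, Y, P_r) gives Q_d = 6.2 − 2.53(8) + 0.054(8700) − 1.2(36) = 6.2 − 20.24 + 469.8 − 43.2 = 412.56.
∂Q_d/∂P_r = −1.2, so E_xy = -1.2·(36/412.56) ≈ -0.10.
E_xy < 0: the goods are complements.

-0.10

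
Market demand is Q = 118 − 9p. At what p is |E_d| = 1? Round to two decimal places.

For linear demand Q = a − bp, E = −bp/(a − bp). |E| = 1 ⇒ bp = a − bp ⇒ p = a/(2b).
p = 118/(2·9) ≈ 6.56.

6.56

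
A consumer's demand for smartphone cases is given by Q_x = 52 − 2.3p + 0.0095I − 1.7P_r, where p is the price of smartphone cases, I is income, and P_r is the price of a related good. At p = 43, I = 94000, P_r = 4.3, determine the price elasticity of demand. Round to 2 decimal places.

-0.12

Substituting, Q_x = 52 − 2.3(43) + 0.0095(94000) − 1.7(4.3) = 52 − 98.9 + 893 − 7.31 = 838.79.
∂Q_x/∂p = −2.3, so E_p = (−2.3)·(43/838.79) ≈ -0.12.
|E_p| < 1: demand is inelastic.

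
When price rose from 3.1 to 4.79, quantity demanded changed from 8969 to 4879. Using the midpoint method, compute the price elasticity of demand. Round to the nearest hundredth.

-1.38

%ΔQ = (4879 − 8969)/[(8969 + 4879)/2] = -4090/6924 ≈ -0.5907.
%Δp = (4.79 − 3.1)/[(3.1 + 4.79)/2] = 1.69/3.945 ≈ 0.4284.
Arc elasticity E = %ΔQ/%Δp ≈ -0.5907/0.4284 ≈ -1.38.
|E| > 1: demand is elastic over this range.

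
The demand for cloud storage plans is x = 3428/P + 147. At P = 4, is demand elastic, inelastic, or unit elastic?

At P = 4, x = 1004.
dx/dP = −3428/P² = −214.25.
Point elasticity E = (dx/dP)·(P/x) = -214.25 × 4/1004 ≈ -0.854.
|E| ≈ 0.854 < 1, so demand is inelastic.

inelastic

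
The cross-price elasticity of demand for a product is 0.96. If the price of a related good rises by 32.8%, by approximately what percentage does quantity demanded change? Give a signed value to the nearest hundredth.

31.49

%ΔQ ≈ E × %ΔP_y = (0.96) × (32.8%) ≈ 31.49%.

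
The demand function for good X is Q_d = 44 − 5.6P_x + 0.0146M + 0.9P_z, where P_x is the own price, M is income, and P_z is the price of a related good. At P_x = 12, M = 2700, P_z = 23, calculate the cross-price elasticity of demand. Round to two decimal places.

Substituting, Q_d = 44 − 5.6(12) + 0.0146(2700) + 0.9(23) = 44 − 67.2 + 39.42 + 20.7 = 36.92.
∂Q_d/∂P_z = +0.9, so E_xy = 0.9·(23/36.92) ≈ 0.56.
E_xy > 0: the goods are substitutes.

0.56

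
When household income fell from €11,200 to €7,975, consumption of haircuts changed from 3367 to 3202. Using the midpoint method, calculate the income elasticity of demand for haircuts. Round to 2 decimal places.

0.15

%ΔQ = (3202 − 3367)/[(3367+3202)/2] = -165/3284.5 ≈ -0.0502.
%ΔM = (7,975 − 11,200)/[(11,200+7,975)/2] = -3225/9587.5 ≈ -0.3364.
E_I = %ΔQ/%ΔM ≈ 0.15.
E_I ∈ (0,1): normal good (necessity).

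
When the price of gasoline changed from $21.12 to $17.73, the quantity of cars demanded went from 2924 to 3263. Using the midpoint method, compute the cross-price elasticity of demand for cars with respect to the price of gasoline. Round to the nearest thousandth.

%ΔQ_x = (3263 − 2924)/[(2924+3263)/2] = 339/3093.5 ≈ 0.1096.
%ΔP_y = (17.73 − 21.12)/[(21.12+17.73)/2] ≈ -0.1745.
E_xy = 0.1096/-0.1745 ≈ -0.628.
E_xy < 0, so cars and gasoline are complements.

-0.628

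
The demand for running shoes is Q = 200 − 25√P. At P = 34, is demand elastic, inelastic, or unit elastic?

elastic

At P = 34, Q = 54.2262.
dQ/dP = −25/(2√P) = −25/(2·5.831).
Point elasticity E = (dQ/dP)·(P/Q) = -2.1437 × 34/54.2262 ≈ -1.344.
|E| ≈ 1.344 > 1, so demand is elastic.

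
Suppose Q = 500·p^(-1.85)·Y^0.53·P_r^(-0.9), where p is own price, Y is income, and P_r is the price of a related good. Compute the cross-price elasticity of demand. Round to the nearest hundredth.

For a Cobb–Douglas (constant-elasticity) form Q = A·P_r^α·…, the elasticity with respect to P_r equals the exponent α at every point.
Here the exponent on P_r is -0.9, so the cross-price elasticity of demand is -0.90.

-0.90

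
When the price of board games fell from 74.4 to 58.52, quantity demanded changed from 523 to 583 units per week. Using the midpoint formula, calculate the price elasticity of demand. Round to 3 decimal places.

-0.454

%ΔQ = (583 − 523)/[(523 + 583)/2] = 60/553 ≈ 0.1085.
%ΔP = (58.52 − 74.4)/[(74.4 + 58.52)/2] = -15.88/66.46 ≈ -0.2389.
Arc elasticity E = %ΔQ/%ΔP ≈ 0.1085/-0.2389 ≈ -0.454.
|E| < 1: demand is inelastic over this range.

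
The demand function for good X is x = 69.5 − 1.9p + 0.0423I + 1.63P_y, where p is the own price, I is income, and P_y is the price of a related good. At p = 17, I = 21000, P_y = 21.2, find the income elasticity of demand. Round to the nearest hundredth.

0.93

At the given point, x = 69.5 − 1.9(17) + 0.0423(21000) + 1.63(21.2) = 69.5 − 32.3 + 888.3 + 34.556 = 960.056.
∂x/∂I = +0.0423, so E_I = 0.0423·(21000/960.056) ≈ 0.93.
E_I ∈ (0,1): normal good (necessity).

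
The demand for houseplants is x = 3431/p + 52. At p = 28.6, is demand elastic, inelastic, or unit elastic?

inelastic

At p = 28.6, x = 171.965.
dx/dp = −3431/p² = −4.1946.
Point elasticity E = (dx/dp)·(p/x) = -4.1946 × 28.6/171.965 ≈ -0.698.
|E| ≈ 0.698 < 1, so demand is inelastic.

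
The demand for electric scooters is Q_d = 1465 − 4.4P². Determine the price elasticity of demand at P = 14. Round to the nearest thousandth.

-2.862

At P = 14, Q_d = 602.6.
dQ_d/dP = −2·4.4·P = −123.2.
Point elasticity E = (dQ_d/dP)·(P/Q_d) = -123.2 × 14/602.6 ≈ -2.862.
|E| > 1, so demand is elastic at this price.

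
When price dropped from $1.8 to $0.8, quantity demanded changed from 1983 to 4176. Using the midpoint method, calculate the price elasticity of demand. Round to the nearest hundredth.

%Δq = (4176 − 1983)/[(1983 + 4176)/2] = 2193/3079.5 ≈ 0.7121.
%ΔP = (0.8 − 1.8)/[(1.8 + 0.8)/2] = -1/1.3 ≈ -0.7692.
Arc elasticity E = %Δq/%ΔP ≈ 0.7121/-0.7692 ≈ -0.93.
|E| < 1: demand is inelastic over this range.

-0.93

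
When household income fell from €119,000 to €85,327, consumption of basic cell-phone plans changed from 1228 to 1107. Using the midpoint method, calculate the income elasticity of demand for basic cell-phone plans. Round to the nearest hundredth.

0.31

%ΔQ = (1107 − 1228)/[(1228+1107)/2] = -121/1167.5 ≈ -0.1036.
%ΔI = (85,327 − 119,000)/[(119,000+85,327)/2] = -33673/102163.5 ≈ -0.3296.
E_I = %ΔQ/%ΔI ≈ 0.31.
E_I ∈ (0,1): normal good (necessity).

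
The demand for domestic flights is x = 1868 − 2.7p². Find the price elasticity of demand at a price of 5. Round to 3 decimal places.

At p = 5, x = 1800.5.
dx/dp = −2·2.7·p = −27.
Point elasticity E = (dx/dp)·(p/x) = -27 × 5/1800.5 ≈ -0.075.
|E| < 1, so demand is inelastic at this price.

-0.075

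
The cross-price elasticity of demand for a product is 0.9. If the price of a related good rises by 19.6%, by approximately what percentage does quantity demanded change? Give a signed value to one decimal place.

17.6

%ΔQ ≈ E × %ΔP_y = (0.9) × (19.6%) ≈ 17.6%.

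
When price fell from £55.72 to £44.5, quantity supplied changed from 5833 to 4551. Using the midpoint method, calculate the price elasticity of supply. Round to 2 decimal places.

1.10

%ΔQ = (4551 − 5833)/[(5833 + 4551)/2] = -1282/5192 ≈ -0.2469.
%ΔP = (44.5 − 55.72)/[(55.72 + 44.5)/2] = -11.22/50.11 ≈ -0.2239.
Arc elasticity E = %ΔQ/%ΔP ≈ -0.2469/-0.2239 ≈ 1.10.
|E| > 1: supply is elastic over this range.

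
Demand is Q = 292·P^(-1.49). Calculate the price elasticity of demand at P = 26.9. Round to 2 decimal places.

For a Cobb–Douglas (constant-elasticity) form Q = A·P^α·…, the elasticity with respect to P equals the exponent α at every point.
Here the exponent on P is -1.49, so the price elasticity of demand is -1.49.

-1.49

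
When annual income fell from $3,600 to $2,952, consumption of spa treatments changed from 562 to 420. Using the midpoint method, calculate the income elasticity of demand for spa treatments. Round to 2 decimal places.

1.46

%ΔQ = (420 − 562)/[(562+420)/2] = -142/491 ≈ -0.2892.
%ΔI = (2,952 − 3,600)/[(3,600+2,952)/2] = -648/3276 ≈ -0.1978.
E_I = %ΔQ/%ΔI ≈ 1.46.
E_I > 1: normal good (luxury).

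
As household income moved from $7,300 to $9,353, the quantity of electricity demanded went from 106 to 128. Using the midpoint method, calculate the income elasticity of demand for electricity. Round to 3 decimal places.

0.763

%ΔQ = (128 − 106)/[(106+128)/2] = 22/117 ≈ 0.1880.
%ΔY = (9,353 − 7,300)/[(7,300+9,353)/2] = 2053/8326.5 ≈ 0.2466.
E_I = %ΔQ/%ΔY ≈ 0.763.
E_I ∈ (0,1): normal good (necessity).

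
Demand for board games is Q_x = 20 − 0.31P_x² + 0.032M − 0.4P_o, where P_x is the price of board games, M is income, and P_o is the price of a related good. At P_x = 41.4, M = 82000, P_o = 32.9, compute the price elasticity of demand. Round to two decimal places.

Evaluating quantity at (P_x, M, P_o) gives Q_x = 20 − 0.31(41.4)² + 0.032(82000) − 0.4(32.9) = 20 − 531.3276 + 2624 − 13.16 = 2099.5124.
∂Q_x/∂P_x = −2·0.31·P_x = -25.668, so E_p = -25.668·(41.4/2099.5124) ≈ -0.51.
|E_p| < 1: demand is inelastic.

-0.51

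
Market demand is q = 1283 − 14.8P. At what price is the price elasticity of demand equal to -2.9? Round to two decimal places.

Set −bP/(a − bP) = −2.9 ⇒ bP = 2.9(a − bP) ⇒ bP(1+2.9) = 2.9·a.
P = 2.9·1283/(14.8·3.9) ≈ 64.46.

64.46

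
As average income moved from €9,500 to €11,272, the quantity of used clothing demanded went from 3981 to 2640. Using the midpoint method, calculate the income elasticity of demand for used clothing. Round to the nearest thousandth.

-2.374

%ΔQ = (2640 − 3981)/[(3981+2640)/2] = -1341/3310.5 ≈ -0.4051.
%ΔI = (11,272 − 9,500)/[(9,500+11,272)/2] = 1772/10386 ≈ 0.1706.
E_I = %ΔQ/%ΔI ≈ -2.374.
E_I < 0: inferior good.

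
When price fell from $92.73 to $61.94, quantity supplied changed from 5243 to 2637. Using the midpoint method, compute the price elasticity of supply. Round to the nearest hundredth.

%ΔQ = (2637 − 5243)/[(5243 + 2637)/2] = -2606/3940 ≈ -0.6614.
%ΔP = (61.94 − 92.73)/[(92.73 + 61.94)/2] = -30.79/77.335 ≈ -0.3981.
Arc elasticity E = %ΔQ/%ΔP ≈ -0.6614/-0.3981 ≈ 1.66.
|E| > 1: supply is elastic over this range.

1.66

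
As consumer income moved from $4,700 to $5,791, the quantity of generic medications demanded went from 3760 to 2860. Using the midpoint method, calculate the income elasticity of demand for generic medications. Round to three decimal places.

%ΔQ = (2860 − 3760)/[(3760+2860)/2] = -900/3310 ≈ -0.2719.
%ΔM = (5,791 − 4,700)/[(4,700+5,791)/2] = 1091/5245.5 ≈ 0.2080.
E_I = %ΔQ/%ΔM ≈ -1.307.
E_I < 0: inferior good.

-1.307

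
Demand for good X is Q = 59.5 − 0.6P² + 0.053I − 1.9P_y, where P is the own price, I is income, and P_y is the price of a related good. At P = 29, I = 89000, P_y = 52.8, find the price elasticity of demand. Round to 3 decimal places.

-0.242

Substituting, Q = 59.5 − 0.6(29)² + 0.053(89000) − 1.9(52.8) = 59.5 − 504.6 + 4717 − 100.32 = 4171.58.
∂Q/∂P = −2·0.6·P = -34.8, so E_p = -34.8·(29/4171.58) ≈ -0.242.
|E_p| < 1: demand is inelastic.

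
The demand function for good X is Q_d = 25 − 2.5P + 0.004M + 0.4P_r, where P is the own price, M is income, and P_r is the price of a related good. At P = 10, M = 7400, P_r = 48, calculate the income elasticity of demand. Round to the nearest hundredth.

0.61

Q_d = 25 − 2.5(10) + 0.004(7400) + 0.4(48) = 25 − 25 + 29.6 + 19.2 = 48.8.
∂Q_d/∂M = +0.004, so E_I = 0.004·(7400/48.8) ≈ 0.61.
E_I ∈ (0,1): normal good (necessity).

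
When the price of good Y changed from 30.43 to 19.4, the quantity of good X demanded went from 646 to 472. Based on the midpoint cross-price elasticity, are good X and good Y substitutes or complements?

%ΔQ_x = (472 − 646)/[(646+472)/2] = -174/559 ≈ -0.3113.
%ΔP_y = (19.4 − 30.43)/[(30.43+19.4)/2] ≈ -0.4427.
E_xy = -0.3113/-0.4427 ≈ 0.703.
E_xy > 0, so the goods are substitutes.

substitutes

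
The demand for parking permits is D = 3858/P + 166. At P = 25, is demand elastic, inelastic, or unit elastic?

At P = 25, D = 320.32.
dD/dP = −3858/P² = −6.1728.
Point elasticity E = (dD/dP)·(P/D) = -6.1728 × 25/320.32 ≈ -0.482.
|E| ≈ 0.482 < 1, so demand is inelastic.

inelastic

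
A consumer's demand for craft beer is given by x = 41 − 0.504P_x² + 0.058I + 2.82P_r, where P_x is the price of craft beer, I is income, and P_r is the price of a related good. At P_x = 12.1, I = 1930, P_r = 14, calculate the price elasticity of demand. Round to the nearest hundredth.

-1.24

x = 41 − 0.504(12.1)² + 0.058(1930) + 2.82(14) = 41 − 73.7906 + 111.94 + 39.48 = 118.6294.
∂x/∂P_x = −2·0.504·P_x = -12.1968, so E_p = -12.1968·(12.1/118.6294) ≈ -1.24.
|E_p| > 1: demand is elastic.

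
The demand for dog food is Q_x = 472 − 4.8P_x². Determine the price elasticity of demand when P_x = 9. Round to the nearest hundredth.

At P_x = 9, Q_x = 83.2.
dQ_x/dP_x = −2·4.8·P_x = −86.4.
Point elasticity E = (dQ_x/dP_x)·(P_x/Q_x) = -86.4 × 9/83.2 ≈ -9.35.
|E| > 1, so demand is elastic at this price.

-9.35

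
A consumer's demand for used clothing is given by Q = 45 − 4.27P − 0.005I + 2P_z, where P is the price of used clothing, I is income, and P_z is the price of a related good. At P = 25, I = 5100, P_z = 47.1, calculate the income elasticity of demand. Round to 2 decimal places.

-3.67

Substituting, Q = 45 − 4.27(25) − 0.005(5100) + 2(47.1) = 45 − 106.75 − 25.5 + 94.2 = 6.95.
∂Q/∂I = −0.005, so E_I = -0.005·(5100/6.95) ≈ -3.67.
E_I < 0: inferior good.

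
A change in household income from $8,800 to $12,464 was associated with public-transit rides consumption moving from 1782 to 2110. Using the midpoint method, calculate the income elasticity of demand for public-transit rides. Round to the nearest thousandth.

%ΔQ = (2110 − 1782)/[(1782+2110)/2] = 328/1946 ≈ 0.1686.
%ΔY = (12,464 − 8,800)/[(8,800+12,464)/2] = 3664/10632 ≈ 0.3446.
E_I = %ΔQ/%ΔY ≈ 0.489.
E_I ∈ (0,1): normal good (necessity).

0.489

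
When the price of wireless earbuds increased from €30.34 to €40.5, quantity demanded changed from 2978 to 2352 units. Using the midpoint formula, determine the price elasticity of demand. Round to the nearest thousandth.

-0.819

%ΔQ = (2352 − 2978)/[(2978 + 2352)/2] = -626/2665 ≈ -0.2349.
%ΔP = (40.5 − 30.34)/[(30.34 + 40.5)/2] = 10.16/35.42 ≈ 0.2868.
Arc elasticity E = %ΔQ/%ΔP ≈ -0.2349/0.2868 ≈ -0.819.
|E| < 1: demand is inelastic over this range.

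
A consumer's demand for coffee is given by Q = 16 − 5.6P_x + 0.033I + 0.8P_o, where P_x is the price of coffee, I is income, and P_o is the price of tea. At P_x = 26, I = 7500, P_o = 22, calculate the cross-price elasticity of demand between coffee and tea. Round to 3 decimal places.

0.130

Evaluating quantity at (P_x, I, P_o) gives Q = 16 − 5.6(26) + 0.033(7500) + 0.8(22) = 16 − 145.6 + 247.5 + 17.6 = 135.5.
∂Q/∂P_o = +0.8, so E_xy = 0.8·(22/135.5) ≈ 0.130.
E_xy > 0: the goods are substitutes.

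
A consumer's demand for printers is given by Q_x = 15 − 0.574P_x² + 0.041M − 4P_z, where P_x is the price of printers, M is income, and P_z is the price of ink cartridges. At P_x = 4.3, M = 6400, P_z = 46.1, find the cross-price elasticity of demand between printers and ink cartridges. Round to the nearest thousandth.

-2.238

Substituting, Q_x = 15 − 0.574(4.3)² + 0.041(6400) − 4(46.1) = 15 − 10.6133 + 262.4 − 184.4 = 82.3867.
∂Q_x/∂P_z = −4, so E_xy = -4·(46.1/82.3867) ≈ -2.238.
E_xy < 0: the goods are complements.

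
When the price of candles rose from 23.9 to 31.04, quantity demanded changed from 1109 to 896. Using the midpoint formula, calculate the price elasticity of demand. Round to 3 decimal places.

%Δq = (896 − 1109)/[(1109 + 896)/2] = -213/1002.5 ≈ -0.2125.
%Δp = (31.04 − 23.9)/[(23.9 + 31.04)/2] = 7.14/27.47 ≈ 0.2599.
Arc elasticity E = %Δq/%Δp ≈ -0.2125/0.2599 ≈ -0.817.
|E| < 1: demand is inelastic over this range.

-0.817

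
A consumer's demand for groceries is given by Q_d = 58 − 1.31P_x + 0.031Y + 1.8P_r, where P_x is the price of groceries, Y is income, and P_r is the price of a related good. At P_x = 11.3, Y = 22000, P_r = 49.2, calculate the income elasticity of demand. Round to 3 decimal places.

At the given point, Q_d = 58 − 1.31(11.3) + 0.031(22000) + 1.8(49.2) = 58 − 14.803 + 682 + 88.56 = 813.757.
∂Q_d/∂Y = +0.031, so E_I = 0.031·(22000/813.757) ≈ 0.838.
E_I ∈ (0,1): normal good (necessity).

0.838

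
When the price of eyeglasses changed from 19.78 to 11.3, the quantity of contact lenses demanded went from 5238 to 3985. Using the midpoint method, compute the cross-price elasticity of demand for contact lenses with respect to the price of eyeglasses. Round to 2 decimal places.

%ΔQ_x = (3985 − 5238)/[(5238+3985)/2] = -1253/4611.5 ≈ -0.2717.
%ΔP_y = (11.3 − 19.78)/[(19.78+11.3)/2] ≈ -0.5457.
E_xy = -0.2717/-0.5457 ≈ 0.50.
E_xy > 0, so contact lenses and eyeglasses are substitutes.

0.50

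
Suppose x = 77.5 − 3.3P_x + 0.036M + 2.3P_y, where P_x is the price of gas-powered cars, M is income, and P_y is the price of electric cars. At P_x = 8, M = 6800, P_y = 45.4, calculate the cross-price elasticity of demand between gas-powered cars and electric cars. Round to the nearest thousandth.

0.261

x = 77.5 − 3.3(8) + 0.036(6800) + 2.3(45.4) = 77.5 − 26.4 + 244.8 + 104.42 = 400.32.
∂x/∂P_y = +2.3, so E_xy = 2.3·(45.4/400.32) ≈ 0.261.
E_xy > 0: the goods are substitutes.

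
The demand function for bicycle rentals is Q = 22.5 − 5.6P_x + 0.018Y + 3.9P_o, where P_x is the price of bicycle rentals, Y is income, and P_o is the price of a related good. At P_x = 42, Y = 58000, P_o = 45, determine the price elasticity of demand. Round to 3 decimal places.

Q = 22.5 − 5.6(42) + 0.018(58000) + 3.9(45) = 22.5 − 235.2 + 1044 + 175.5 = 1006.8.
∂Q/∂P_x = −5.6, so E_p = (−5.6)·(42/1006.8) ≈ -0.234.
|E_p| < 1: demand is inelastic.

-0.234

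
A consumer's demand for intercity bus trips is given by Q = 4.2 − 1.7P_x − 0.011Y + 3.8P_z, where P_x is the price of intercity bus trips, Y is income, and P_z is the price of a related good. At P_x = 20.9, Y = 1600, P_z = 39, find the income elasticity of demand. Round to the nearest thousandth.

-0.177

Evaluating quantity at (P_x, Y, P_z) gives Q = 4.2 − 1.7(20.9) − 0.011(1600) + 3.8(39) = 4.2 − 35.53 − 17.6 + 148.2 = 99.27.
∂Q/∂Y = −0.011, so E_I = -0.011·(1600/99.27) ≈ -0.177.
E_I < 0: inferior good.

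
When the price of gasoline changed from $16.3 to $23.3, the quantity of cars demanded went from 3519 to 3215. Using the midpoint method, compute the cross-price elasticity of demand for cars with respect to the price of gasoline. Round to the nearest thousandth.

%ΔQ_x = (3215 − 3519)/[(3519+3215)/2] = -304/3367 ≈ -0.0903.
%ΔP_y = (23.3 − 16.3)/[(16.3+23.3)/2] ≈ 0.3535.
E_xy = -0.0903/0.3535 ≈ -0.255.
E_xy < 0, so cars and gasoline are complements.

-0.255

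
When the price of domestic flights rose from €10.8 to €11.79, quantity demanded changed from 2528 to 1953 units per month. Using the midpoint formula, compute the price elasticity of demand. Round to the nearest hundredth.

%ΔQ = (1953 − 2528)/[(2528 + 1953)/2] = -575/2240.5 ≈ -0.2566.
%Δp = (11.79 − 10.8)/[(10.8 + 11.79)/2] = 0.99/11.295 ≈ 0.0876.
Arc elasticity E = %ΔQ/%Δp ≈ -0.2566/0.0876 ≈ -2.93.
|E| > 1: demand is elastic over this range.

-2.93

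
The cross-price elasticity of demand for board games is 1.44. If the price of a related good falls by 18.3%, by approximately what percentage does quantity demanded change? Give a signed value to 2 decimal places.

-26.35

%ΔQ ≈ E × %ΔP_y = (1.44) × (-18.3%) ≈ -26.35%.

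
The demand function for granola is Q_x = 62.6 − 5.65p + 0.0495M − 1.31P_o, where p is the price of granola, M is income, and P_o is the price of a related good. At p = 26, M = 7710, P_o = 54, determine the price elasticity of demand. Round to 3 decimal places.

Substituting, Q_x = 62.6 − 5.65(26) + 0.0495(7710) − 1.31(54) = 62.6 − 146.9 + 381.645 − 70.74 = 226.605.
∂Q_x/∂p = −5.65, so E_p = (−5.65)·(26/226.605) ≈ -0.648.
|E_p| < 1: demand is inelastic.

-0.648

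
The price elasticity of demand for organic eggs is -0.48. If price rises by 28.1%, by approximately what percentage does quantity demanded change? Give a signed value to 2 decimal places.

%ΔQ ≈ E × %ΔP = (-0.48) × (28.1%) ≈ -13.49%.

-13.49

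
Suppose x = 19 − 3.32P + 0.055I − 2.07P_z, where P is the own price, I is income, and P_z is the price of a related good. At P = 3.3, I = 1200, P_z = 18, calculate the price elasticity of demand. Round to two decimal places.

-0.30

Evaluating quantity at (P, I, P_z) gives x = 19 − 3.32(3.3) + 0.055(1200) − 2.07(18) = 19 − 10.956 + 66 − 37.26 = 36.784.
∂x/∂P = −3.32, so E_p = (−3.32)·(3.3/36.784) ≈ -0.30.
|E_p| < 1: demand is inelastic.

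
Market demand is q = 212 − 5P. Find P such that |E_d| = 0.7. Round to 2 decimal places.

17.46

Set −bP/(a − bP) = −0.7 ⇒ bP = 0.7(a − bP) ⇒ bP(1+0.7) = 0.7·a.
P = 0.7·212/(5·1.7) ≈ 17.46.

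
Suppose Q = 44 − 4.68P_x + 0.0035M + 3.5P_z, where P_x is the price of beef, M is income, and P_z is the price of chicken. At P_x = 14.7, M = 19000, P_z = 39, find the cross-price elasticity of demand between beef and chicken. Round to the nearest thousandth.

0.766

At the given point, Q = 44 − 4.68(14.7) + 0.0035(19000) + 3.5(39) = 44 − 68.796 + 66.5 + 136.5 = 178.204.
∂Q/∂P_z = +3.5, so E_xy = 3.5·(39/178.204) ≈ 0.766.
E_xy > 0: the goods are substitutes.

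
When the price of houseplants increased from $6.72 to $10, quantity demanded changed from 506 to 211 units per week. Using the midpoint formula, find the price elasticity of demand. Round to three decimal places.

%ΔQ = (211 − 506)/[(506 + 211)/2] = -295/358.5 ≈ -0.8229.
%ΔP = (10 − 6.72)/[(6.72 + 10)/2] = 3.28/8.36 ≈ 0.3923.
Arc elasticity E = %ΔQ/%ΔP ≈ -0.8229/0.3923 ≈ -2.097.
|E| > 1: demand is elastic over this range.

-2.097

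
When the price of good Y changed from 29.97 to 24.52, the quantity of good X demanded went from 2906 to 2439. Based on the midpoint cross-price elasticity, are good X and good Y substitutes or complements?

substitutes

%ΔQ_x = (2439 − 2906)/[(2906+2439)/2] = -467/2672.5 ≈ -0.1747.
%ΔP_y = (24.52 − 29.97)/[(29.97+24.52)/2] ≈ -0.2000.
E_xy = -0.1747/-0.2000 ≈ 0.874.
E_xy > 0, so the goods are substitutes.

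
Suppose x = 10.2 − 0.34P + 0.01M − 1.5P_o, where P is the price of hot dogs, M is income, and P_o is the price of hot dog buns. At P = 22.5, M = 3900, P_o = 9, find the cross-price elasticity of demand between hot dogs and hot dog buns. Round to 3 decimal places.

-0.481

Evaluating quantity at (P, M, P_o) gives x = 10.2 − 0.34(22.5) + 0.01(3900) − 1.5(9) = 10.2 − 7.65 + 39 − 13.5 = 28.05.
∂x/∂P_o = −1.5, so E_xy = -1.5·(9/28.05) ≈ -0.481.
E_xy < 0: the goods are complements.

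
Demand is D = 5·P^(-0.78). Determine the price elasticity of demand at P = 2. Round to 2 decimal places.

For a Cobb–Douglas (constant-elasticity) form D = A·P^α·…, the elasticity with respect to P equals the exponent α at every point.
Here the exponent on P is -0.78, so the price elasticity of demand is -0.78.

-0.78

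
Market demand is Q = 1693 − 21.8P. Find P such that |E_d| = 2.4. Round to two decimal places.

54.82

Set −bP/(a − bP) = −2.4 ⇒ bP = 2.4(a − bP) ⇒ bP(1+2.4) = 2.4·a.
P = 2.4·1693/(21.8·3.4) ≈ 54.82.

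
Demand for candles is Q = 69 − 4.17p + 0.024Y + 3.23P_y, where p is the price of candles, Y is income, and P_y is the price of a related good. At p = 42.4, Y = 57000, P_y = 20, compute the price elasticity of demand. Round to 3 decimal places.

-0.133

Evaluating quantity at (p, Y, P_y) gives Q = 69 − 4.17(42.4) + 0.024(57000) + 3.23(20) = 69 − 176.808 + 1368 + 64.6 = 1324.792.
∂Q/∂p = −4.17, so E_p = (−4.17)·(42.4/1324.792) ≈ -0.133.
|E_p| < 1: demand is inelastic.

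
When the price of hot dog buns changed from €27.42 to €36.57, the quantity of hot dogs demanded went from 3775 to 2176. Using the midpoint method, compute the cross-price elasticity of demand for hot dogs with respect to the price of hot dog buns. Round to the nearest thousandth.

%ΔQ_x = (2176 − 3775)/[(3775+2176)/2] = -1599/2975.5 ≈ -0.5374.
%ΔP_y = (36.57 − 27.42)/[(27.42+36.57)/2] ≈ 0.2860.
E_xy = -0.5374/0.2860 ≈ -1.879.
E_xy < 0, so hot dogs and hot dog buns are complements.

-1.879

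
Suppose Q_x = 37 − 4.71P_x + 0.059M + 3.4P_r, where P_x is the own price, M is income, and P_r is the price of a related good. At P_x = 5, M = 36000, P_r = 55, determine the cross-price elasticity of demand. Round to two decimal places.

At the given point, Q_x = 37 − 4.71(5) + 0.059(36000) + 3.4(55) = 37 − 23.55 + 2124 + 187 = 2324.45.
∂Q_x/∂P_r = +3.4, so E_xy = 3.4·(55/2324.45) ≈ 0.08.
E_xy > 0: the goods are substitutes.

0.08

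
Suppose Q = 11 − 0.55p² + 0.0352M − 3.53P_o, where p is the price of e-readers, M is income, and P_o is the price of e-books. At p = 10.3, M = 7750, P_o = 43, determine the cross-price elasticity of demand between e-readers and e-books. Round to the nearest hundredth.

Q = 11 − 0.55(10.3)² + 0.0352(7750) − 3.53(43) = 11 − 58.3495 + 272.8 − 151.79 = 73.6605.
∂Q/∂P_o = −3.53, so E_xy = -3.53·(43/73.6605) ≈ -2.06.
E_xy < 0: the goods are complements.

-2.06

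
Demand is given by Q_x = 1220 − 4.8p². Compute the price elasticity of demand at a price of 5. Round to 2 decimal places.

At p = 5, Q_x = 1100.
dQ_x/dp = −2·4.8·p = −48.
Point elasticity E = (dQ_x/dp)·(p/Q_x) = -48 × 5/1100 ≈ -0.22.
|E| < 1, so demand is inelastic at this price.

-0.22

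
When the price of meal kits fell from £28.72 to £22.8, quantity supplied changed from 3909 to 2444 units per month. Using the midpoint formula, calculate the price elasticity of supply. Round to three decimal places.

%ΔQ = (2444 − 3909)/[(3909 + 2444)/2] = -1465/3176.5 ≈ -0.4612.
%ΔP = (22.8 − 28.72)/[(28.72 + 22.8)/2] = -5.92/25.76 ≈ -0.2298.
Arc elasticity E = %ΔQ/%ΔP ≈ -0.4612/-0.2298 ≈ 2.007.
|E| > 1: supply is elastic over this range.

2.007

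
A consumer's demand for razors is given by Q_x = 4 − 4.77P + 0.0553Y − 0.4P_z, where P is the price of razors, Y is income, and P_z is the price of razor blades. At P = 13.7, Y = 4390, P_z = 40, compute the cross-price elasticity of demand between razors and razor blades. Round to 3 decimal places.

-0.097

At the given point, Q_x = 4 − 4.77(13.7) + 0.0553(4390) − 0.4(40) = 4 − 65.349 + 242.767 − 16 = 165.418.
∂Q_x/∂P_z = −0.4, so E_xy = -0.4·(40/165.418) ≈ -0.097.
E_xy < 0: the goods are complements.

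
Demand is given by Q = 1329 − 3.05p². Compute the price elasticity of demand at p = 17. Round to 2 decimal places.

-3.94

At p = 17, Q = 447.55.
dQ/dp = −2·3.05·p = −103.7.
Point elasticity E = (dQ/dp)·(p/Q) = -103.7 × 17/447.55 ≈ -3.94.
|E| > 1, so demand is elastic at this price.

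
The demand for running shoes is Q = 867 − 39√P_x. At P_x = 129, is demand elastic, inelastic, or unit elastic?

inelastic

At P_x = 129, Q = 424.0451.
dQ/dP_x = −39/(2√P_x) = −39/(2·11.3578).
Point elasticity E = (dQ/dP_x)·(P_x/Q) = -1.7169 × 129/424.0451 ≈ -0.522.
|E| ≈ 0.522 < 1, so demand is inelastic.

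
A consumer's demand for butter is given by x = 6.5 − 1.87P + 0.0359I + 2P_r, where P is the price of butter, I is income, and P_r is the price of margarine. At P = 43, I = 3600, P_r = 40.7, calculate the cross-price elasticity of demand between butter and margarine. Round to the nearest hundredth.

0.60

Evaluating quantity at (P, I, P_r) gives x = 6.5 − 1.87(43) + 0.0359(3600) + 2(40.7) = 6.5 − 80.41 + 129.24 + 81.4 = 136.73.
∂x/∂P_r = +2, so E_xy = 2·(40.7/136.73) ≈ 0.60.
E_xy > 0: the goods are substitutes.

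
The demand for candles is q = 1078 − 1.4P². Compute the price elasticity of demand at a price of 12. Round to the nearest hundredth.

At P = 12, q = 876.4.
dq/dP = −2·1.4·P = −33.6.
Point elasticity E = (dq/dP)·(P/q) = -33.6 × 12/876.4 ≈ -0.46.
|E| < 1, so demand is inelastic at this price.

-0.46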